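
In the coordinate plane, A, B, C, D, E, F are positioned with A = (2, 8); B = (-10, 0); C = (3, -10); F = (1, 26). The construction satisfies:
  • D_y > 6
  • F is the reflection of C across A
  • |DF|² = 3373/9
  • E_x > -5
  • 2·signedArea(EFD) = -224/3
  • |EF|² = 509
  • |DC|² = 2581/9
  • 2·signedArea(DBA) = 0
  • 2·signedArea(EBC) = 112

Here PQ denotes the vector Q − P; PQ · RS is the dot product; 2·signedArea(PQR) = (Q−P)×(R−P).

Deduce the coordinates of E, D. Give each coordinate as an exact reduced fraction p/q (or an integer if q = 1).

D = (0, 20/3)
E = (-4, 4)

1. E_x = -4  [line 10·x + 13·y + -12 = 0 ∩ |EF|² = 509]
2. E_y = 4  [line 10·x + 13·y + -12 = 0 ∩ |EF|² = 509]
   → E = (-4, 4)
3. D_x = 0  [2·signedArea(DBA) = 0 ∩ 2·signedArea(EFD) = -224/3]
4. D_y = 20/3  [2·signedArea(DBA) = 0 ∩ 2·signedArea(EFD) = -224/3]
   → D = (0, 20/3)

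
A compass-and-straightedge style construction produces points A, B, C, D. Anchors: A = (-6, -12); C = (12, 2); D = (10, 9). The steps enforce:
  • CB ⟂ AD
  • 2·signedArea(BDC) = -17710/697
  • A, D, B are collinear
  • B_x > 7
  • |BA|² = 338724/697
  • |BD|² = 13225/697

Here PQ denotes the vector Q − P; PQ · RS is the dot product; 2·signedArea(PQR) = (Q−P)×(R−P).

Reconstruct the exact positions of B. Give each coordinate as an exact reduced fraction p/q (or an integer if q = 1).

B = (5130/697, 3858/697)

1. B_x = 5130/697  [A, D, B are collinear ∩ CB ⟂ AD]
2. B_y = 3858/697  [A, D, B are collinear ∩ CB ⟂ AD]
   → B = (5130/697, 3858/697)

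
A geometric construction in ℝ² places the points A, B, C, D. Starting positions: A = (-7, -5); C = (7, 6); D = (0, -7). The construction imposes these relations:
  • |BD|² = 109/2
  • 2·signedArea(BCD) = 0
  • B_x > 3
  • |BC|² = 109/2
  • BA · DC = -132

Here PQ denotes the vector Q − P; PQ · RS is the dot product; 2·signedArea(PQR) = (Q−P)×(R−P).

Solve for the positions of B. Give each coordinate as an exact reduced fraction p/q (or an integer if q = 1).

B = (7/2, -1/2)

1. B_x = 7/2  [2·signedArea(BCD) = 0 ∩ BA · DC = -132]
2. B_y = -1/2  [2·signedArea(BCD) = 0 ∩ BA · DC = -132]
   → B = (7/2, -1/2)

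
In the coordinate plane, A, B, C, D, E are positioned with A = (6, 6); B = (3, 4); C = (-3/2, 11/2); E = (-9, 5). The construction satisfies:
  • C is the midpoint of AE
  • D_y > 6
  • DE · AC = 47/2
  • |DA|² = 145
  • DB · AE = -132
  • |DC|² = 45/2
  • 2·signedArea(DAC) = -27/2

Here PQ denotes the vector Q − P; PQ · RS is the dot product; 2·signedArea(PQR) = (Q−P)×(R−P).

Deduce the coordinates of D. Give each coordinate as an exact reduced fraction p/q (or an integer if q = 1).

D = (-6, 7)

1. D_x = -6  [2·signedArea(DAC) = -27/2 ∩ DB · AE = -132]
2. D_y = 7  [2·signedArea(DAC) = -27/2 ∩ DB · AE = -132]
   → D = (-6, 7)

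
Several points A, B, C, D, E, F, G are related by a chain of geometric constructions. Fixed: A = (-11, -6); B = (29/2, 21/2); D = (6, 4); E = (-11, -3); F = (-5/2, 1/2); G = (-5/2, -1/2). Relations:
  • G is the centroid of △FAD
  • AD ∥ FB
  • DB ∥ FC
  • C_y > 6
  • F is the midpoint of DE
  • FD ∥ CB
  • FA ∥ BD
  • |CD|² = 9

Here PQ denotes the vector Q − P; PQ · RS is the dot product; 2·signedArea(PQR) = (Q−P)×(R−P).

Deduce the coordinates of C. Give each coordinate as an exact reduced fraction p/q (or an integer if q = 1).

C = (6, 7)

1. C_x = 6  [FD ∥ CB ∩ DB ∥ FC]
2. C_y = 7  [FD ∥ CB ∩ DB ∥ FC]
   → C = (6, 7)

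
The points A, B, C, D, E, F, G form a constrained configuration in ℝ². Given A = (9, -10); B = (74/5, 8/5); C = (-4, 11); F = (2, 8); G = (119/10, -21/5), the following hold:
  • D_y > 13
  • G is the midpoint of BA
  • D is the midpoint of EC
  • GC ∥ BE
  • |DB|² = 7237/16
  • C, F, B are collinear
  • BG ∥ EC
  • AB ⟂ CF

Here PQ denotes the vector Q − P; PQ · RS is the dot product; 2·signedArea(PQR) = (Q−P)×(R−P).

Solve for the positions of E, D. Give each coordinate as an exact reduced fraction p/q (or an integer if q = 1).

1. E_x = -11/10  [BG ∥ EC ∩ GC ∥ BE]
2. E_y = 84/5  [BG ∥ EC ∩ GC ∥ BE]
   → E = (-11/10, 84/5)
3. D_x = -51/20  [D is the midpoint of EC]
4. D_y = 139/10  [D is the midpoint of EC]
   → D = (-51/20, 139/10)

D = (-51/20, 139/10)
E = (-11/10, 84/5)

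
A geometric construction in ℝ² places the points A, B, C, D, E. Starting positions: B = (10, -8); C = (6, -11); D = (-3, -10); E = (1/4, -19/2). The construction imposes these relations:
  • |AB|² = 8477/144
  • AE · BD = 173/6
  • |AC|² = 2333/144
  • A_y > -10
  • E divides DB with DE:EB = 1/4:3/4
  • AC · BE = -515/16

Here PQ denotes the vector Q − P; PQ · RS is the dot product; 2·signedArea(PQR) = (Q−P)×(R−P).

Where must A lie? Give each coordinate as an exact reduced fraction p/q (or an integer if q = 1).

1. A_x = 29/12  [line 13·x + 2·y + -157/12 = 0 ∩ |AC|² = 2333/144]
2. A_y = -55/6  [line 13·x + 2·y + -157/12 = 0 ∩ |AC|² = 2333/144]
   → A = (29/12, -55/6)

A = (29/12, -55/6)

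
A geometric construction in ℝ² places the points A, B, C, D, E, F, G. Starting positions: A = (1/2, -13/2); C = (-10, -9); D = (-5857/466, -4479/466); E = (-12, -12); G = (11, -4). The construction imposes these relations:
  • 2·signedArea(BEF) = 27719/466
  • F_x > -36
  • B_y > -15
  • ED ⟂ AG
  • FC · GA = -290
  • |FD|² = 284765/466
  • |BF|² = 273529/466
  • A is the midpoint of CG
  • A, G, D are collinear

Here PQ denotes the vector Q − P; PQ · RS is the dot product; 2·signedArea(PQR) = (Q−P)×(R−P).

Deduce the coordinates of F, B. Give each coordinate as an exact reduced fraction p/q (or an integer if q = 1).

B = (-5327/466, -6705/466)
F = (-35, -20)

1. F_x = -35  [line 21/2·x + 5/2·y + 835/2 = 0 ∩ |FD|² = 284765/466]
2. F_y = -20  [line 21/2·x + 5/2·y + 835/2 = 0 ∩ |FD|² = 284765/466]
   → F = (-35, -20)
3. B_x = -5327/466  [line 8·x + -23·y + -111599/466 = 0 ∩ |BF|² = 273529/466]
4. B_y = -6705/466  [line 8·x + -23·y + -111599/466 = 0 ∩ |BF|² = 273529/466]
   → B = (-5327/466, -6705/466)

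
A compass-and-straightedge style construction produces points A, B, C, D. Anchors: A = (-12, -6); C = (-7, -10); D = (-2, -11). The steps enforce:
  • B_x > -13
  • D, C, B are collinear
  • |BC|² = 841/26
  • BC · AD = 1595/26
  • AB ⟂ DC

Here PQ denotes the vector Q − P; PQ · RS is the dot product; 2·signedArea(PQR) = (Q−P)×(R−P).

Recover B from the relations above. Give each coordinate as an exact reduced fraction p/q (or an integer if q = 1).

1. B_x = -327/26  [D, C, B are collinear ∩ AB ⟂ DC]
2. B_y = -231/26  [D, C, B are collinear ∩ AB ⟂ DC]
   → B = (-327/26, -231/26)

B = (-327/26, -231/26)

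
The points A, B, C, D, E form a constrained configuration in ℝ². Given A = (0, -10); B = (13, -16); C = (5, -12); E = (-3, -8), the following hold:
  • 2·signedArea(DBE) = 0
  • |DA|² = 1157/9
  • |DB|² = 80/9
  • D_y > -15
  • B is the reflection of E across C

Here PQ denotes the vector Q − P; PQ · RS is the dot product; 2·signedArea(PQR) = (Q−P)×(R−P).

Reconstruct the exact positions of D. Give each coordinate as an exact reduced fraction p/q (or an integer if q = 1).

1. D_x = 31/3  [line -8·x + -16·y + -152 = 0 ∩ |DB|² = 80/9]
2. D_y = -44/3  [line -8·x + -16·y + -152 = 0 ∩ |DB|² = 80/9]
   → D = (31/3, -44/3)

D = (31/3, -44/3)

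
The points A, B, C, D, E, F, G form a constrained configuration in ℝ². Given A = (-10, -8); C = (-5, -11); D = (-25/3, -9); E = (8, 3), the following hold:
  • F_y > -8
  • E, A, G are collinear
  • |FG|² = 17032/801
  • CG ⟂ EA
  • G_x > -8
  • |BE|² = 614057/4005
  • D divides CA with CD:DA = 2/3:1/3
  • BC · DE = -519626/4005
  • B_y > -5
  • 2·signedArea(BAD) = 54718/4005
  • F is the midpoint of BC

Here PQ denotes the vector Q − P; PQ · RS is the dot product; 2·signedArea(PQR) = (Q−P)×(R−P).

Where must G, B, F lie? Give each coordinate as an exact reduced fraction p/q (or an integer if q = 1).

1. G_x = -3424/445  [E, A, G are collinear ∩ CG ⟂ EA]
2. G_y = -2933/445  [E, A, G are collinear ∩ CG ⟂ EA]
   → G = (-3424/445, -2933/445)
3. B_x = -2089/1335  [2·signedArea(BAD) = 54718/4005 ∩ BC · DE = -519626/4005]
4. B_y = -6493/1335  [2·signedArea(BAD) = 54718/4005 ∩ BC · DE = -519626/4005]
   → B = (-2089/1335, -6493/1335)
5. F_x = -4382/1335  [F is the midpoint of BC]
6. F_y = -10589/1335  [F is the midpoint of BC]
   → F = (-4382/1335, -10589/1335)

B = (-2089/1335, -6493/1335)
F = (-4382/1335, -10589/1335)
G = (-3424/445, -2933/445)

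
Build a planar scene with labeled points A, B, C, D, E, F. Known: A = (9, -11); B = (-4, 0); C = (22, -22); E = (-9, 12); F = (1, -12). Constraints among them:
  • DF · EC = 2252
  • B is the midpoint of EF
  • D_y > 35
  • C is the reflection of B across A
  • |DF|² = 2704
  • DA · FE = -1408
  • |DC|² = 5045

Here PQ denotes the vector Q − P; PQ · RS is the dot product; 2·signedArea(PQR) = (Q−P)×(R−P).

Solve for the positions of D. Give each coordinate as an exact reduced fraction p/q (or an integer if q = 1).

1. D_x = -19  [DF · EC = 2252 ∩ DA · FE = -1408]
2. D_y = 36  [DF · EC = 2252 ∩ DA · FE = -1408]
   → D = (-19, 36)

D = (-19, 36)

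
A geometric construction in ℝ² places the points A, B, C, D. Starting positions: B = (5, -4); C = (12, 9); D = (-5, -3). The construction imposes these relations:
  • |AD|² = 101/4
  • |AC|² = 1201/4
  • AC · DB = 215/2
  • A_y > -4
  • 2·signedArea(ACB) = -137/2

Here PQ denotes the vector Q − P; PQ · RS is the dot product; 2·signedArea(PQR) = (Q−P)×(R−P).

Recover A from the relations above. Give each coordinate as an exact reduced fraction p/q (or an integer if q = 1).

1. A_x = 0  [2·signedArea(ACB) = -137/2 ∩ AC · DB = 215/2]
2. A_y = -7/2  [2·signedArea(ACB) = -137/2 ∩ AC · DB = 215/2]
   → A = (0, -7/2)

A = (0, -7/2)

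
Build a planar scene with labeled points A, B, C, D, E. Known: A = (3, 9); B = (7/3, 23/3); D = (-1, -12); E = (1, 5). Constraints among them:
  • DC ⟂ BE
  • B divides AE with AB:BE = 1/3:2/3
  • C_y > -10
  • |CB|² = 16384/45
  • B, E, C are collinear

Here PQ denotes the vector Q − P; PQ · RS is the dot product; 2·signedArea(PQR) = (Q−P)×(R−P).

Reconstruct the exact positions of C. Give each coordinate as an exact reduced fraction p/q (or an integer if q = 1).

1. C_x = -31/5  [B, E, C are collinear ∩ DC ⟂ BE]
2. C_y = -47/5  [B, E, C are collinear ∩ DC ⟂ BE]
   → C = (-31/5, -47/5)

C = (-31/5, -47/5)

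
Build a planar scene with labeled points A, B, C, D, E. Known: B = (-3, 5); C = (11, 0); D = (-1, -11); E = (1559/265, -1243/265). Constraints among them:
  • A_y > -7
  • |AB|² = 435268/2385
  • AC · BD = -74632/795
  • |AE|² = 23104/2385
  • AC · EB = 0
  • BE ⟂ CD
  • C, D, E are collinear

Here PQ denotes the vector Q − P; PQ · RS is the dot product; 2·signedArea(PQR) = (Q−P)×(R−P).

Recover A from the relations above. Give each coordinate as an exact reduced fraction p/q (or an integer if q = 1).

A = (951/265, -5401/795)

1. A_x = 951/265  [AC · EB = 0 ∩ AC · BD = -74632/795]
2. A_y = -5401/795  [AC · EB = 0 ∩ AC · BD = -74632/795]
   → A = (951/265, -5401/795)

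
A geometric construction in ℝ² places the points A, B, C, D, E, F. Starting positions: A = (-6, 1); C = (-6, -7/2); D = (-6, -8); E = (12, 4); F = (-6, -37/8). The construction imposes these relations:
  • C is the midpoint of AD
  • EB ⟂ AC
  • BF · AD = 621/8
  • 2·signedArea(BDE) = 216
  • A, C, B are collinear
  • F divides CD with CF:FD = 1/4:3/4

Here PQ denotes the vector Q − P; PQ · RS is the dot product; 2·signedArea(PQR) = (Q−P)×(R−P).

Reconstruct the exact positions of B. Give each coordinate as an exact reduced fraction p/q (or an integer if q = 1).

1. B_x = -6  [A, C, B are collinear ∩ EB ⟂ AC]
2. B_y = 4  [A, C, B are collinear ∩ EB ⟂ AC]
   → B = (-6, 4)

B = (-6, 4)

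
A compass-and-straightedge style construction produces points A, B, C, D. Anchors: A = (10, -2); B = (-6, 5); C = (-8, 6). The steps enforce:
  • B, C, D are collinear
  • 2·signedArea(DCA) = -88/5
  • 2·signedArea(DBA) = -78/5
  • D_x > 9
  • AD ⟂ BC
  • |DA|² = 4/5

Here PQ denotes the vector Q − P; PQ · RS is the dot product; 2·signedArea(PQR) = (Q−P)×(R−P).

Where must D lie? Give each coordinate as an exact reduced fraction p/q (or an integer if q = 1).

D = (48/5, -14/5)

1. D_x = 48/5  [B, C, D are collinear ∩ AD ⟂ BC]
2. D_y = -14/5  [B, C, D are collinear ∩ AD ⟂ BC]
   → D = (48/5, -14/5)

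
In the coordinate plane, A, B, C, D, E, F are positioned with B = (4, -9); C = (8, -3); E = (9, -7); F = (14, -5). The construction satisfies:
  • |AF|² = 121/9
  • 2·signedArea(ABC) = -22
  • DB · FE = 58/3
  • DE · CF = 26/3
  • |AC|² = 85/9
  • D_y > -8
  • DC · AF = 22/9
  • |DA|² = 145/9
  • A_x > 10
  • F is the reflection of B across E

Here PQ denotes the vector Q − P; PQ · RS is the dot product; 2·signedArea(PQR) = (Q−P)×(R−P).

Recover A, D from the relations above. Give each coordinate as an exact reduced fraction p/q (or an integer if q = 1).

A = (31/3, -5)
D = (22/3, -23/3)

1. D_x = 22/3  [DB · FE = 58/3 ∩ DE · CF = 26/3]
2. D_y = -23/3  [DB · FE = 58/3 ∩ DE · CF = 26/3]
   → D = (22/3, -23/3)
3. A_x = 31/3  [2·signedArea(ABC) = -22 ∩ DC · AF = 22/9]
4. A_y = -5  [2·signedArea(ABC) = -22 ∩ DC · AF = 22/9]
   → A = (31/3, -5)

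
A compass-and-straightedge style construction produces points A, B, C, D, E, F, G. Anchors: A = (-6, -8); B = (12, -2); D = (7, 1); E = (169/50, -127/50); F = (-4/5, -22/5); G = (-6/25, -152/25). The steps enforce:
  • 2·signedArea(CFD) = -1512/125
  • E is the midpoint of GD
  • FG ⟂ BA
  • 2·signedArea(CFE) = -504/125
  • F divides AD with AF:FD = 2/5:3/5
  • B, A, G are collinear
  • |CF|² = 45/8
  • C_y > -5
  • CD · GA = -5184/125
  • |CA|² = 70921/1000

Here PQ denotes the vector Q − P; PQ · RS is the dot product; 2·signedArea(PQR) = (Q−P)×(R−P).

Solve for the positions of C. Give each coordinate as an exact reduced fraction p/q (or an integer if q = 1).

1. C_x = 157/100  [2·signedArea(CFD) = -1512/125 ∩ CD · GA = -5184/125]
2. C_y = -431/100  [2·signedArea(CFD) = -1512/125 ∩ CD · GA = -5184/125]
   → C = (157/100, -431/100)

C = (157/100, -431/100)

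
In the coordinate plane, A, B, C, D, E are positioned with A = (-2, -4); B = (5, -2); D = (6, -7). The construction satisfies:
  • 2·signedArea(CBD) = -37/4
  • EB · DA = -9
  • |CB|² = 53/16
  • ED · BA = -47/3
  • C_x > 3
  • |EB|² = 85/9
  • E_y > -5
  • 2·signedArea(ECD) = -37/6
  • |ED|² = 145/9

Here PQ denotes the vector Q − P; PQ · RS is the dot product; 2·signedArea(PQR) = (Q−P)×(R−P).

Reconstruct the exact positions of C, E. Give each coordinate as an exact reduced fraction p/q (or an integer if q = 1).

C = (13/4, -5/2)
E = (3, -13/3)

1. E_x = 3  [EB · DA = -9 ∩ ED · BA = -47/3]
2. E_y = -13/3  [EB · DA = -9 ∩ ED · BA = -47/3]
   → E = (3, -13/3)
3. C_x = 13/4  [2·signedArea(CBD) = -37/4 ∩ 2·signedArea(ECD) = -37/6]
4. C_y = -5/2  [2·signedArea(CBD) = -37/4 ∩ 2·signedArea(ECD) = -37/6]
   → C = (13/4, -5/2)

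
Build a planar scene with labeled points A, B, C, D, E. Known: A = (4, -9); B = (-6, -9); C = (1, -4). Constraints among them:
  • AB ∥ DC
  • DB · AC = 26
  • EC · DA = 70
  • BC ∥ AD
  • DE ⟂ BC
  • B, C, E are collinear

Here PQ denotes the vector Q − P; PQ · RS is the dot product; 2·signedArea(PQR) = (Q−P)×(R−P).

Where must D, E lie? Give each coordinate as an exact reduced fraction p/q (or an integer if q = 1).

D = (11, -4)
E = (282/37, 27/37)

1. D_x = 11  [AB ∥ DC ∩ BC ∥ AD]
2. D_y = -4  [AB ∥ DC ∩ BC ∥ AD]
   → D = (11, -4)
3. E_x = 282/37  [B, C, E are collinear ∩ DE ⟂ BC]
4. E_y = 27/37  [B, C, E are collinear ∩ DE ⟂ BC]
   → E = (282/37, 27/37)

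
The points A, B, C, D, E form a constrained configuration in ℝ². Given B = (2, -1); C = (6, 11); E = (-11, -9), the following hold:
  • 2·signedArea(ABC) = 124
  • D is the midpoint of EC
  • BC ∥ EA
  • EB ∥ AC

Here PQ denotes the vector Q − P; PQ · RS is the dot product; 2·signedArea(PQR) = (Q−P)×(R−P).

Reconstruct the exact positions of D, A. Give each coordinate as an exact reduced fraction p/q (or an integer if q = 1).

A = (-7, 3)
D = (-5/2, 1)

1. D_x = -5/2  [D is the midpoint of EC]
2. D_y = 1  [D is the midpoint of EC]
   → D = (-5/2, 1)
3. A_x = -7  [EB ∥ AC ∩ BC ∥ EA]
4. A_y = 3  [EB ∥ AC ∩ BC ∥ EA]
   → A = (-7, 3)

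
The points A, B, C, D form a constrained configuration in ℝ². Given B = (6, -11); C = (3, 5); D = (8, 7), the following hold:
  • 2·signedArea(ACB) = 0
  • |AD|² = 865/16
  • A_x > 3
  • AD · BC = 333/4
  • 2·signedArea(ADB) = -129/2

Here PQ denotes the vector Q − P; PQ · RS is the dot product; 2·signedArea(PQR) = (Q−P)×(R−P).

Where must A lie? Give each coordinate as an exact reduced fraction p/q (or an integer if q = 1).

1. A_x = 15/4  [2·signedArea(ACB) = 0 ∩ 2·signedArea(ADB) = -129/2]
2. A_y = 1  [2·signedArea(ACB) = 0 ∩ 2·signedArea(ADB) = -129/2]
   → A = (15/4, 1)

A = (15/4, 1)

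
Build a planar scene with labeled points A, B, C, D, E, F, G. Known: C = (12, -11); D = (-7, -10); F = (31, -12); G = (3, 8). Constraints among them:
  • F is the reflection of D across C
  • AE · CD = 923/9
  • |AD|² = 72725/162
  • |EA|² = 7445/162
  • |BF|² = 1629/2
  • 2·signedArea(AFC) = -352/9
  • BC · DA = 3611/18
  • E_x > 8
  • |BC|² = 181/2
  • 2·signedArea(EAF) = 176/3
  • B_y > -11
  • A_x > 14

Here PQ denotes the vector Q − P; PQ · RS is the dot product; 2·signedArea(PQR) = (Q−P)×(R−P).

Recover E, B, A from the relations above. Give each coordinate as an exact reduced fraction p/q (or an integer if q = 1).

A = (85/6, -163/18)
B = (5/2, -21/2)
E = (9, -14/3)

1. A_x = 85/6  [line -1·x + -19·y + -1421/9 = 0 ∩ |AD|² = 72725/162]
2. A_y = -163/18  [line -1·x + -19·y + -1421/9 = 0 ∩ |AD|² = 72725/162]
   → A = (85/6, -163/18)
3. E_x = 9  [2·signedArea(EAF) = 176/3 ∩ AE · CD = 923/9]
4. E_y = -14/3  [2·signedArea(EAF) = 176/3 ∩ AE · CD = 923/9]
   → E = (9, -14/3)
5. B_x = 5/2  [line -127/6·x + -17/18·y + 43 = 0 ∩ |BF|² = 1629/2]
6. B_y = -21/2  [line -127/6·x + -17/18·y + 43 = 0 ∩ |BF|² = 1629/2]
   → B = (5/2, -21/2)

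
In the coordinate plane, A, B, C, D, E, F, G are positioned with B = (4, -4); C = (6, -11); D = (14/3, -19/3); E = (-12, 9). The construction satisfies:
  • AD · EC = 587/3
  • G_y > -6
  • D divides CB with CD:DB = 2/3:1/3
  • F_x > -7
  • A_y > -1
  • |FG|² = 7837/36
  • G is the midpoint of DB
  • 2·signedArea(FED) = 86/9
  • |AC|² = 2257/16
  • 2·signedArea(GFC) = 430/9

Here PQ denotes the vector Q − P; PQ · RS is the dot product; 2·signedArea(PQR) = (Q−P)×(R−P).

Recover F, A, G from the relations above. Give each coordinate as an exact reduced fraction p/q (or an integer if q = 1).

1. A_x = 0  [line -18·x + 20·y + 15 = 0 ∩ |AC|² = 2257/16]
2. A_y = -3/4  [line -18·x + 20·y + 15 = 0 ∩ |AC|² = 2257/16]
   → A = (0, -3/4)
3. G_x = 13/3  [G is the midpoint of DB]
4. G_y = -31/6  [G is the midpoint of DB]
   → G = (13/3, -31/6)
5. F_x = -20/3  [2·signedArea(FED) = 86/9 ∩ 2·signedArea(GFC) = 430/9]
6. F_y = 14/3  [2·signedArea(FED) = 86/9 ∩ 2·signedArea(GFC) = 430/9]
   → F = (-20/3, 14/3)

A = (0, -3/4)
F = (-20/3, 14/3)
G = (13/3, -31/6)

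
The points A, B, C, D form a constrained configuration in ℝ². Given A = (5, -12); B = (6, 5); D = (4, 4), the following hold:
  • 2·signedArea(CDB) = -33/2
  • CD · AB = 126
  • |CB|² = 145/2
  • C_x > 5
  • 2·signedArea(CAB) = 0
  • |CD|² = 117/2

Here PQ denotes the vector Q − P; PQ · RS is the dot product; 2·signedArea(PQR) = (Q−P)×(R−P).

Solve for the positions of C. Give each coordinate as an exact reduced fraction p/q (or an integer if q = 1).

1. C_x = 11/2  [2·signedArea(CAB) = 0 ∩ CD · AB = 126]
2. C_y = -7/2  [2·signedArea(CAB) = 0 ∩ CD · AB = 126]
   → C = (11/2, -7/2)

C = (11/2, -7/2)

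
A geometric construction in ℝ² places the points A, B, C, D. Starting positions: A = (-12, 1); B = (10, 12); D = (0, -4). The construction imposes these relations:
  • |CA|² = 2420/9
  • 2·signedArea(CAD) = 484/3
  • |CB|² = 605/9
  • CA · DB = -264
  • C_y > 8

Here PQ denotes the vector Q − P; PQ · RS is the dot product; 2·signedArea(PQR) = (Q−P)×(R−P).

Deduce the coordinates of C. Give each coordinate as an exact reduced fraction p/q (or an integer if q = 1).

1. C_x = 8/3  [2·signedArea(CAD) = 484/3 ∩ CA · DB = -264]
2. C_y = 25/3  [2·signedArea(CAD) = 484/3 ∩ CA · DB = -264]
   → C = (8/3, 25/3)

C = (8/3, 25/3)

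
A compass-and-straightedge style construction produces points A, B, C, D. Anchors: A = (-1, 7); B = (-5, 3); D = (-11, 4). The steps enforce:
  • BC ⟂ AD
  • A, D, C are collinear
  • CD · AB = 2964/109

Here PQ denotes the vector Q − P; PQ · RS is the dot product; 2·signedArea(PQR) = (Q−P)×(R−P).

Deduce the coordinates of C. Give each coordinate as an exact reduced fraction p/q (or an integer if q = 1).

C = (-629/109, 607/109)

1. C_x = -629/109  [A, D, C are collinear ∩ BC ⟂ AD]
2. C_y = 607/109  [A, D, C are collinear ∩ BC ⟂ AD]
   → C = (-629/109, 607/109)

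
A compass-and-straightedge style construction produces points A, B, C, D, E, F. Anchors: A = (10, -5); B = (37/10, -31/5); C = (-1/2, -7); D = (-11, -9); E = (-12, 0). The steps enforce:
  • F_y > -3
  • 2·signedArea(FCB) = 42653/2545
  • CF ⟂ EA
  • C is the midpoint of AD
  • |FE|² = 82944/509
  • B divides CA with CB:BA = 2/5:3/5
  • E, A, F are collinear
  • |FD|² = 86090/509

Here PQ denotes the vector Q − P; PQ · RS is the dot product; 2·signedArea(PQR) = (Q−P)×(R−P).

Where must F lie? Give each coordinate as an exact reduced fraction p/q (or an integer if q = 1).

1. F_x = 228/509  [E, A, F are collinear ∩ CF ⟂ EA]
2. F_y = -1440/509  [E, A, F are collinear ∩ CF ⟂ EA]
   → F = (228/509, -1440/509)

F = (228/509, -1440/509)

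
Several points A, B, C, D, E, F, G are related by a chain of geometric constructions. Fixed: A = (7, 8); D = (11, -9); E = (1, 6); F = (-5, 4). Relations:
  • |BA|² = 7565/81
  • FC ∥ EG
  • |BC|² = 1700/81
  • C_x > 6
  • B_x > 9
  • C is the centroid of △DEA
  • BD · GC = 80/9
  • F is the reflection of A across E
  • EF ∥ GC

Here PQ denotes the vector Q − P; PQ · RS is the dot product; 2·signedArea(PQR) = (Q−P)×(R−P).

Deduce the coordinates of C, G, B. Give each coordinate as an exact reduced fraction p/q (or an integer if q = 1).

1. C_x = 19/3  [C is the centroid of △DEA]
2. C_y = 5/3  [C is the centroid of △DEA]
   → C = (19/3, 5/3)
3. G_x = 37/3  [EF ∥ GC ∩ FC ∥ EG]
4. G_y = 11/3  [EF ∥ GC ∩ FC ∥ EG]
   → G = (37/3, 11/3)
5. B_x = 89/9  [line 6·x + 2·y + -512/9 = 0 ∩ |BA|² = 7565/81]
6. B_y = -11/9  [line 6·x + 2·y + -512/9 = 0 ∩ |BA|² = 7565/81]
   → B = (89/9, -11/9)

B = (89/9, -11/9)
C = (19/3, 5/3)
G = (37/3, 11/3)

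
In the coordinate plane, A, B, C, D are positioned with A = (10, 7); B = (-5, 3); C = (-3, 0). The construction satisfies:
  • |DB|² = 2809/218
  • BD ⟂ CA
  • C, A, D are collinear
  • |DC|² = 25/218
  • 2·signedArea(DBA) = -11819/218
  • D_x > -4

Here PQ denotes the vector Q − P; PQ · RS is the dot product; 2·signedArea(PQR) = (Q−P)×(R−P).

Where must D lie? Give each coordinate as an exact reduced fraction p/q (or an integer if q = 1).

D = (-719/218, -35/218)

1. D_x = -719/218  [C, A, D are collinear ∩ BD ⟂ CA]
2. D_y = -35/218  [C, A, D are collinear ∩ BD ⟂ CA]
   → D = (-719/218, -35/218)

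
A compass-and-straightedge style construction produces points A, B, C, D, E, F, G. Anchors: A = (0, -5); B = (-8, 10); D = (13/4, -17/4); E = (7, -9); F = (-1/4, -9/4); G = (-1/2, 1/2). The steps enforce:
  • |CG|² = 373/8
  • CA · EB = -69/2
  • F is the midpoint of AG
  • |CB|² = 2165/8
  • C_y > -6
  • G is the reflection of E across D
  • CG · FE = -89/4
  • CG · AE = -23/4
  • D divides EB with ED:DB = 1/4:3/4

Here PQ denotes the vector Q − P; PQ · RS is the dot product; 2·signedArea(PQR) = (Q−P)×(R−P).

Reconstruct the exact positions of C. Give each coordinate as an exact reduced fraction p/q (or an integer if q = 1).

C = (-13/4, -23/4)

1. C_x = -13/4  [CG · FE = -89/4 ∩ CG · AE = -23/4]
2. C_y = -23/4  [CG · FE = -89/4 ∩ CG · AE = -23/4]
   → C = (-13/4, -23/4)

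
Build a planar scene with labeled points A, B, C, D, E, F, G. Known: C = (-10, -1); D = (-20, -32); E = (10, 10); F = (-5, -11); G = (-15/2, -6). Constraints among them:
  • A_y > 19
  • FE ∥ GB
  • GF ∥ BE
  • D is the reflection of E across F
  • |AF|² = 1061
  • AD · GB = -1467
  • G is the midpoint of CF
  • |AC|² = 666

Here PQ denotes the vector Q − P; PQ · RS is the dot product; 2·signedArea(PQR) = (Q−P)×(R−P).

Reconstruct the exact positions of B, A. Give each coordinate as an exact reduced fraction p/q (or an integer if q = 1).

A = (5, 20)
B = (15/2, 15)

1. B_x = 15/2  [GF ∥ BE ∩ FE ∥ GB]
2. B_y = 15  [GF ∥ BE ∩ FE ∥ GB]
   → B = (15/2, 15)
3. A_x = 5  [line -15·x + -21·y + 495 = 0 ∩ |AF|² = 1061]
4. A_y = 20  [line -15·x + -21·y + 495 = 0 ∩ |AF|² = 1061]
   → A = (5, 20)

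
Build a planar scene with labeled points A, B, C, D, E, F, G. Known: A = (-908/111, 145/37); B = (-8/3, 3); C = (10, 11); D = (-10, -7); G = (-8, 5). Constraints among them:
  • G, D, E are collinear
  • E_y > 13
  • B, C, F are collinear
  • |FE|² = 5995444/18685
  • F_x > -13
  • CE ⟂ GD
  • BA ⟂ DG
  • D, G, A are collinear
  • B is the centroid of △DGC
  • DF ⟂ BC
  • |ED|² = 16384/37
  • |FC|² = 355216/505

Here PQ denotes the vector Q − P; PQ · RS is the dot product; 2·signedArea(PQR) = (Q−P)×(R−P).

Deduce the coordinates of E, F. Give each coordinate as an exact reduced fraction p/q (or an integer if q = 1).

1. E_x = -242/37  [G, D, E are collinear ∩ CE ⟂ GD]
2. E_y = 509/37  [G, D, E are collinear ∩ CE ⟂ GD]
   → E = (-242/37, 509/37)
3. F_x = -6274/505  [B, C, F are collinear ∩ DF ⟂ BC]
4. F_y = -1597/505  [B, C, F are collinear ∩ DF ⟂ BC]
   → F = (-6274/505, -1597/505)

E = (-242/37, 509/37)
F = (-6274/505, -1597/505)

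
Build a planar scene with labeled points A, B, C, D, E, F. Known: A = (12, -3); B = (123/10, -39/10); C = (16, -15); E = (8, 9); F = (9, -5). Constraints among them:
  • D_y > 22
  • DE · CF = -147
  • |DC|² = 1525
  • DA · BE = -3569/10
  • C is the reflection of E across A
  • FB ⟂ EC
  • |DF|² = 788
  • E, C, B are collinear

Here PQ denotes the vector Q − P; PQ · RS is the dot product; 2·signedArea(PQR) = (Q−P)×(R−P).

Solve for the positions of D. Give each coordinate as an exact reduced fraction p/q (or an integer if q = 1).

1. D_x = 7  [DA · BE = -3569/10 ∩ DE · CF = -147]
2. D_y = 23  [DA · BE = -3569/10 ∩ DE · CF = -147]
   → D = (7, 23)

D = (7, 23)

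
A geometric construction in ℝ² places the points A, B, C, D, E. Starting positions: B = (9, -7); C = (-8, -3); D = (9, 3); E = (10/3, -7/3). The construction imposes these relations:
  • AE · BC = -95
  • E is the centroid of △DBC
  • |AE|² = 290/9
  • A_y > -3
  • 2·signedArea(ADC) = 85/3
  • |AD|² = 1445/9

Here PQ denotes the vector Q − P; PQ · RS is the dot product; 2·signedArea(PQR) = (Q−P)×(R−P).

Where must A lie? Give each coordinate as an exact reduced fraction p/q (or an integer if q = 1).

1. A_x = -7/3  [2·signedArea(ADC) = 85/3 ∩ AE · BC = -95]
2. A_y = -8/3  [2·signedArea(ADC) = 85/3 ∩ AE · BC = -95]
   → A = (-7/3, -8/3)

A = (-7/3, -8/3)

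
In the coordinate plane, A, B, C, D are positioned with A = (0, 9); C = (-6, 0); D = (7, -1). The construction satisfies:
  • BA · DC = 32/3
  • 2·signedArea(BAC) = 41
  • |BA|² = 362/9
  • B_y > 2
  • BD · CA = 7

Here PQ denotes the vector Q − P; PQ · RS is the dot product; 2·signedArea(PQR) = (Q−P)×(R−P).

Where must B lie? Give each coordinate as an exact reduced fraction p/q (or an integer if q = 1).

B = (1/3, 8/3)

1. B_x = 1/3  [2·signedArea(BAC) = 41 ∩ BA · DC = 32/3]
2. B_y = 8/3  [2·signedArea(BAC) = 41 ∩ BA · DC = 32/3]
   → B = (1/3, 8/3)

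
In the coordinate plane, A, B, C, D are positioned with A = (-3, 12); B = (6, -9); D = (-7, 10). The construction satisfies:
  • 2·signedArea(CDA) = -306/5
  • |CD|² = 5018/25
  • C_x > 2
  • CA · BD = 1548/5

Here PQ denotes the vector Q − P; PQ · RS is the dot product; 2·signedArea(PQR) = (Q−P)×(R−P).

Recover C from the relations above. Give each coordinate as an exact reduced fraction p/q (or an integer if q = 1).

1. C_x = 12/5  [CA · BD = 1548/5 ∩ 2·signedArea(CDA) = -306/5]
2. C_y = -3/5  [CA · BD = 1548/5 ∩ 2·signedArea(CDA) = -306/5]
   → C = (12/5, -3/5)

C = (12/5, -3/5)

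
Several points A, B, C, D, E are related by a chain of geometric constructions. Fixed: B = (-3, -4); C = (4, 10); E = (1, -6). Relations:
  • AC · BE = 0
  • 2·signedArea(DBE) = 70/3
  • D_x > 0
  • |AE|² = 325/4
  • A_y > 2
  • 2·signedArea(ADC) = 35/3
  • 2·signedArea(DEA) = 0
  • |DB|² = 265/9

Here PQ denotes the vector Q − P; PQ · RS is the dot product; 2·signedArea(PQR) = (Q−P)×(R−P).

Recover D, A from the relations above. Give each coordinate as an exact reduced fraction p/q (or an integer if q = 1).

A = (1/2, 3)
D = (2/3, 0)

1. D_x = 2/3  [line 2·x + 4·y + -4/3 = 0 ∩ |DB|² = 265/9]
2. D_y = 0  [line 2·x + 4·y + -4/3 = 0 ∩ |DB|² = 265/9]
   → D = (2/3, 0)
3. A_x = 1/2  [2·signedArea(DEA) = 0 ∩ AC · BE = 0]
4. A_y = 3  [2·signedArea(DEA) = 0 ∩ AC · BE = 0]
   → A = (1/2, 3)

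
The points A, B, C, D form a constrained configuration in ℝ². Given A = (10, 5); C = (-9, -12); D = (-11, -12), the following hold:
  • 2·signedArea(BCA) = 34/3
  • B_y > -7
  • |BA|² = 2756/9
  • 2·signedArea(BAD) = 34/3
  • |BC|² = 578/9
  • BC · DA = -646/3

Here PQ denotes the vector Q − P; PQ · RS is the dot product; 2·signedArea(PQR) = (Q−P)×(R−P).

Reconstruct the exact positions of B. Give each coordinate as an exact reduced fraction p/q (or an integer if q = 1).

B = (-10/3, -19/3)

1. B_x = -10/3  [2·signedArea(BAD) = 34/3 ∩ BC · DA = -646/3]
2. B_y = -19/3  [2·signedArea(BAD) = 34/3 ∩ BC · DA = -646/3]
   → B = (-10/3, -19/3)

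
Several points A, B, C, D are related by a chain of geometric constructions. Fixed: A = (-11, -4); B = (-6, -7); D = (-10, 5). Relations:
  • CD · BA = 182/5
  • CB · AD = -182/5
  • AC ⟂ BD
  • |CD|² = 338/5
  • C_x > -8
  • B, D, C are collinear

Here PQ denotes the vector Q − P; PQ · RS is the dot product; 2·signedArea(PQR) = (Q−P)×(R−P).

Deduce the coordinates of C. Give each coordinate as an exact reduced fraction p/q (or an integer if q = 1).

C = (-37/5, -14/5)

1. C_x = -37/5  [B, D, C are collinear ∩ AC ⟂ BD]
2. C_y = -14/5  [B, D, C are collinear ∩ AC ⟂ BD]
   → C = (-37/5, -14/5)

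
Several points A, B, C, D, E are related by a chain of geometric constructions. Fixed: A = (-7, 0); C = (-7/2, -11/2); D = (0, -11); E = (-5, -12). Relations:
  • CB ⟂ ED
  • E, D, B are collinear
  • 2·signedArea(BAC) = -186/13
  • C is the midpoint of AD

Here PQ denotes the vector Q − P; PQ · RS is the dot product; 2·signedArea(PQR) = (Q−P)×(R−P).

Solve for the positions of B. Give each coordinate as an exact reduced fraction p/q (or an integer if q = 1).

B = (-30/13, -149/13)

1. B_x = -30/13  [E, D, B are collinear ∩ CB ⟂ ED]
2. B_y = -149/13  [E, D, B are collinear ∩ CB ⟂ ED]
   → B = (-30/13, -149/13)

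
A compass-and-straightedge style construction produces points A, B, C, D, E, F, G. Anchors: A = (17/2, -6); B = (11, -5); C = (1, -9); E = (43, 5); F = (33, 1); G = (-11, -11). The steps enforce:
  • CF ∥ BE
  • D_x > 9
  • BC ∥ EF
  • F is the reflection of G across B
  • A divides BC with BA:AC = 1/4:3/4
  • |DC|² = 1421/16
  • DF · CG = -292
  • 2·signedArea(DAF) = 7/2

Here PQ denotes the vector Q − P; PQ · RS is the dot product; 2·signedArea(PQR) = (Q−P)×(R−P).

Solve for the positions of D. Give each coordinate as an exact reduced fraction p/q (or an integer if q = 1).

1. D_x = 39/4  [2·signedArea(DAF) = 7/2 ∩ DF · CG = -292]
2. D_y = -11/2  [2·signedArea(DAF) = 7/2 ∩ DF · CG = -292]
   → D = (39/4, -11/2)

D = (39/4, -11/2)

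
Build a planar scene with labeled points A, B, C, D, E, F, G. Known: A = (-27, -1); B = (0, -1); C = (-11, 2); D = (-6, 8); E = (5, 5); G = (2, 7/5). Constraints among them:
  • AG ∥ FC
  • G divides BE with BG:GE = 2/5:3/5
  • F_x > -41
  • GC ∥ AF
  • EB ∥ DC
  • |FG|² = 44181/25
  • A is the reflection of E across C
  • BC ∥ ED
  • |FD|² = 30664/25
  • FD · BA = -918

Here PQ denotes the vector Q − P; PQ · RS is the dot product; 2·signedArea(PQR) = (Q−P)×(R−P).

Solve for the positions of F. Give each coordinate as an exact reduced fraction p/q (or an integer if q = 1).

F = (-40, -2/5)

1. F_x = -40  [AG ∥ FC ∩ GC ∥ AF]
2. F_y = -2/5  [AG ∥ FC ∩ GC ∥ AF]
   → F = (-40, -2/5)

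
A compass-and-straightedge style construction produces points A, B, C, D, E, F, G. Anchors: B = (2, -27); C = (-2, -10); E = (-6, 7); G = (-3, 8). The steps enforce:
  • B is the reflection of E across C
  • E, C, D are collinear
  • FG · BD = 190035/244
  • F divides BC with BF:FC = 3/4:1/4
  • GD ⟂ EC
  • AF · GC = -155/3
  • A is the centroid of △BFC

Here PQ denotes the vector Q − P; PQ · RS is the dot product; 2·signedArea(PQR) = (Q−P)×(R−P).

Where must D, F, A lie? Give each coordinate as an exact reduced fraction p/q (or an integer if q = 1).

A = (-1/3, -205/12)
D = (-370/61, 444/61)
F = (-1, -57/4)

1. D_x = -370/61  [E, C, D are collinear ∩ GD ⟂ EC]
2. D_y = 444/61  [E, C, D are collinear ∩ GD ⟂ EC]
   → D = (-370/61, 444/61)
3. F_x = -1  [F divides BC with BF:FC = 3/4:1/4]
4. F_y = -57/4  [F divides BC with BF:FC = 3/4:1/4]
   → F = (-1, -57/4)
5. A_x = -1/3  [A is the centroid of △BFC]
6. A_y = -205/12  [A is the centroid of △BFC]
   → A = (-1/3, -205/12)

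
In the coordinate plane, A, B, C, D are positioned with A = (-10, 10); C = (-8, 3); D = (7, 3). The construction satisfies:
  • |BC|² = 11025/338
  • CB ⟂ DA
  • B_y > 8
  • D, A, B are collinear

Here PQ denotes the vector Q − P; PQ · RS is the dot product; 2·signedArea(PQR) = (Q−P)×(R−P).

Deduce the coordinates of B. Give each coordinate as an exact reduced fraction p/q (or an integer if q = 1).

1. B_x = -1969/338  [D, A, B are collinear ∩ CB ⟂ DA]
2. B_y = 2799/338  [D, A, B are collinear ∩ CB ⟂ DA]
   → B = (-1969/338, 2799/338)

B = (-1969/338, 2799/338)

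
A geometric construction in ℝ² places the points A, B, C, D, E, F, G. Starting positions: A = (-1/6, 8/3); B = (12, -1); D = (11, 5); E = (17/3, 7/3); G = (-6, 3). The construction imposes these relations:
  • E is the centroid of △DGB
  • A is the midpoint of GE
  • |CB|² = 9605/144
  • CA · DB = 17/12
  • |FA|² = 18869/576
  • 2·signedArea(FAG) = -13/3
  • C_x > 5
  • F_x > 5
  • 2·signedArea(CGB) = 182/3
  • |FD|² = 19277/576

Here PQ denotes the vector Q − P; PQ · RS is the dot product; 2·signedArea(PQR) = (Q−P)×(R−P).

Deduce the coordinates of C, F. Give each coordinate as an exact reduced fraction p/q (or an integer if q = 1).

1. C_x = 65/12  [CA · DB = 17/12 ∩ 2·signedArea(CGB) = 182/3]
2. C_y = 23/6  [CA · DB = 17/12 ∩ 2·signedArea(CGB) = 182/3]
   → C = (65/12, 23/6)
3. F_x = 133/24  [line -1/3·x + -35/6·y + 119/6 = 0 ∩ |FA|² = 18869/576]
4. F_y = 37/12  [line -1/3·x + -35/6·y + 119/6 = 0 ∩ |FA|² = 18869/576]
   → F = (133/24, 37/12)

C = (65/12, 23/6)
F = (133/24, 37/12)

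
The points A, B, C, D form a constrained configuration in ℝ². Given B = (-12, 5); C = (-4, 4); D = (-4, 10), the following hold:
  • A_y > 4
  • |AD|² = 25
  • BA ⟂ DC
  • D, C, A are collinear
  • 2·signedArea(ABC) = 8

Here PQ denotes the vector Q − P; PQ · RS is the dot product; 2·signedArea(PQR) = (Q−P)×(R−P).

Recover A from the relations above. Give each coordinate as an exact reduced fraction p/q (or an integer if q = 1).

1. A_x = -4  [D, C, A are collinear ∩ BA ⟂ DC]
2. A_y = 5  [D, C, A are collinear ∩ BA ⟂ DC]
   → A = (-4, 5)

A = (-4, 5)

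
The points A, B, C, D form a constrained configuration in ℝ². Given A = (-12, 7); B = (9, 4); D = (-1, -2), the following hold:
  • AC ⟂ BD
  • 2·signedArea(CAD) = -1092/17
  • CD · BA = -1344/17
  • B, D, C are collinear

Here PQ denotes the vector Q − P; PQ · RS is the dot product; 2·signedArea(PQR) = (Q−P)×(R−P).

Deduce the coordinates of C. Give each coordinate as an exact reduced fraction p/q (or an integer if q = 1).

1. C_x = -87/17  [B, D, C are collinear ∩ AC ⟂ BD]
2. C_y = -76/17  [B, D, C are collinear ∩ AC ⟂ BD]
   → C = (-87/17, -76/17)

C = (-87/17, -76/17)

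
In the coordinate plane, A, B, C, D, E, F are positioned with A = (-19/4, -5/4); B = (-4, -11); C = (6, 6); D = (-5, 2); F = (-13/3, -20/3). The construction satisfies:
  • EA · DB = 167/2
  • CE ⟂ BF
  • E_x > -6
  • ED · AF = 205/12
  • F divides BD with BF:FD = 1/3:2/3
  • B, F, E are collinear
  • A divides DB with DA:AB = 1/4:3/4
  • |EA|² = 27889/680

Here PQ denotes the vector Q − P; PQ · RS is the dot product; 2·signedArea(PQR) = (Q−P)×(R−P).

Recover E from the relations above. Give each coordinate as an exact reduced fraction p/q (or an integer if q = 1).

E = (-891/170, 873/170)

1. E_x = -891/170  [B, F, E are collinear ∩ CE ⟂ BF]
2. E_y = 873/170  [B, F, E are collinear ∩ CE ⟂ BF]
   → E = (-891/170, 873/170)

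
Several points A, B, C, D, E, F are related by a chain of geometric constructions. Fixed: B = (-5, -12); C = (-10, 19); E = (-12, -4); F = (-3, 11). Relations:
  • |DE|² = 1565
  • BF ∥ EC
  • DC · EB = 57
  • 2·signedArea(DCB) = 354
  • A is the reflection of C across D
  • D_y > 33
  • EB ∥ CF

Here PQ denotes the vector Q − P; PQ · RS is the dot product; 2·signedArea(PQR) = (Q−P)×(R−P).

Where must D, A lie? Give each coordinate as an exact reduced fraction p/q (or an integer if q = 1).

1. D_x = -1  [2·signedArea(DCB) = 354 ∩ DC · EB = 57]
2. D_y = 34  [2·signedArea(DCB) = 354 ∩ DC · EB = 57]
   → D = (-1, 34)
3. A_x = 8  [A is the reflection of C across D]
4. A_y = 49  [A is the reflection of C across D]
   → A = (8, 49)

A = (8, 49)
D = (-1, 34)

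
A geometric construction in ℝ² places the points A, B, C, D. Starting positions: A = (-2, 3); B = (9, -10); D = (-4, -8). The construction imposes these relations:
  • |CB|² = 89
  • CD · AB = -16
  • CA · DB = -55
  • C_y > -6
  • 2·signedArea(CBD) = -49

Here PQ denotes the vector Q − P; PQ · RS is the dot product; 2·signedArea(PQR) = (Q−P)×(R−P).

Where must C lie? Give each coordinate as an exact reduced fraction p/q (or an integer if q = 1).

1. C_x = 1  [2·signedArea(CBD) = -49 ∩ CA · DB = -55]
2. C_y = -5  [2·signedArea(CBD) = -49 ∩ CA · DB = -55]
   → C = (1, -5)

C = (1, -5)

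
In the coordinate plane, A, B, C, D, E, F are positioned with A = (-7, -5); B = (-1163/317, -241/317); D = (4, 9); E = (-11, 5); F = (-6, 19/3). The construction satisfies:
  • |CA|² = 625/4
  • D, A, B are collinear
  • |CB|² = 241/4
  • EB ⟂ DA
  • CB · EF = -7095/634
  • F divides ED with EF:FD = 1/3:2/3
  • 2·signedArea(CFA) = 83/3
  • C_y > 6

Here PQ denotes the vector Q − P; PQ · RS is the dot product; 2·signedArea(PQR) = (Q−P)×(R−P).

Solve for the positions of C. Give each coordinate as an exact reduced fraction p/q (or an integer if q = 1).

1. C_x = -7/2  [CB · EF = -7095/634 ∩ 2·signedArea(CFA) = 83/3]
2. C_y = 7  [CB · EF = -7095/634 ∩ 2·signedArea(CFA) = 83/3]
   → C = (-7/2, 7)

C = (-7/2, 7)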